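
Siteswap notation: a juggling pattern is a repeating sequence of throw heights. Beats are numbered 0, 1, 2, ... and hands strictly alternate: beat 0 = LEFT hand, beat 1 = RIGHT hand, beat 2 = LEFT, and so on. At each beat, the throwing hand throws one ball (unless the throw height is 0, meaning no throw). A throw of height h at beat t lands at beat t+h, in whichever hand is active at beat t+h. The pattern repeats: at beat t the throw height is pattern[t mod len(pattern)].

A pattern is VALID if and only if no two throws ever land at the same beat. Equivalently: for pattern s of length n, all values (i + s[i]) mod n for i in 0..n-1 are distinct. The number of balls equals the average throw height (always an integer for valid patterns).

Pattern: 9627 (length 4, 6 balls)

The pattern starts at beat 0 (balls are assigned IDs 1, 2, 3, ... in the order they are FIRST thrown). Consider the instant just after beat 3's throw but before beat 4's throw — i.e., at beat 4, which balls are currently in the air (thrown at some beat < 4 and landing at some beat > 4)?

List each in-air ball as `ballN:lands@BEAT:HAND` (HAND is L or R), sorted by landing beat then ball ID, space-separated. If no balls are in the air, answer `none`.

Beat 0 (L): throw ball1 h=9 -> lands@9:R; in-air after throw: [b1@9:R]
Beat 1 (R): throw ball2 h=6 -> lands@7:R; in-air after throw: [b2@7:R b1@9:R]
Beat 2 (L): throw ball3 h=2 -> lands@4:L; in-air after throw: [b3@4:L b2@7:R b1@9:R]
Beat 3 (R): throw ball4 h=7 -> lands@10:L; in-air after throw: [b3@4:L b2@7:R b1@9:R b4@10:L]
Beat 4 (L): throw ball3 h=9 -> lands@13:R; in-air after throw: [b2@7:R b1@9:R b4@10:L b3@13:R]

Answer: ball2:lands@7:R ball1:lands@9:R ball4:lands@10:L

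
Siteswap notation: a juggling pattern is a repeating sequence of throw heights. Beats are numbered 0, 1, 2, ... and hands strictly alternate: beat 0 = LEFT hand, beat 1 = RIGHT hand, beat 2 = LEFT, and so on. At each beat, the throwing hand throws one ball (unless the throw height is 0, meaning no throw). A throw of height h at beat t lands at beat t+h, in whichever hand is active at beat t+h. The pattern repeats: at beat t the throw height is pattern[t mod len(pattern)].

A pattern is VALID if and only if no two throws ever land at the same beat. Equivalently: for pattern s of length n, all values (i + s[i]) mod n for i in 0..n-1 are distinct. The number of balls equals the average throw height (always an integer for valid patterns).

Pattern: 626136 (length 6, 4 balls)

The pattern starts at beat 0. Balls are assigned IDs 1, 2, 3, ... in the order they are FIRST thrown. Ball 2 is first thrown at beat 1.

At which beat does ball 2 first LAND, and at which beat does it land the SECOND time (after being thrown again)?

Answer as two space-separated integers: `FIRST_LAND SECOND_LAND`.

Answer: 3 4

Derivation:
Beat 0 (L): throw ball1 h=6 -> lands@6:L; in-air after throw: [b1@6:L]
Beat 1 (R): throw ball2 h=2 -> lands@3:R; in-air after throw: [b2@3:R b1@6:L]
Beat 2 (L): throw ball3 h=6 -> lands@8:L; in-air after throw: [b2@3:R b1@6:L b3@8:L]
Beat 3 (R): throw ball2 h=1 -> lands@4:L; in-air after throw: [b2@4:L b1@6:L b3@8:L]
Beat 4 (L): throw ball2 h=3 -> lands@7:R; in-air after throw: [b1@6:L b2@7:R b3@8:L]
Ball 2: thrown@1 h=2 -> first land @3; rethrown@3 h=1 -> second land @4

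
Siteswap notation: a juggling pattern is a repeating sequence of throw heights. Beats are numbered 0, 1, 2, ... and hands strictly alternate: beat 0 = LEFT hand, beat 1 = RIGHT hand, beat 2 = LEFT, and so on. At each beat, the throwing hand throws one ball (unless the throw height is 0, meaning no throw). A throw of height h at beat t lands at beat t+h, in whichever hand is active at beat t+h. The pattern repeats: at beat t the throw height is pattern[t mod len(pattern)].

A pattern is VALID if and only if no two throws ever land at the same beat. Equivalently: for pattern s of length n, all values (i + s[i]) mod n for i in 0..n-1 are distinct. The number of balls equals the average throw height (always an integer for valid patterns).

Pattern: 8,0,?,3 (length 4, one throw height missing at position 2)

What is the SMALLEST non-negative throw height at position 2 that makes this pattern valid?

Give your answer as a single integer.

i=0: (0 + 8) mod 4 = 0
i=1: (1 + 0) mod 4 = 1
i=2: s[i]=? (unknown)
i=3: (3 + 3) mod 4 = 2
Known residues: [0, 1, 2]; need a permutation of 0..3, so missing residue r = 3
Need (2 + s) mod 4 = 3; smallest s = (3 - 2) mod 4 = 1

Answer: 1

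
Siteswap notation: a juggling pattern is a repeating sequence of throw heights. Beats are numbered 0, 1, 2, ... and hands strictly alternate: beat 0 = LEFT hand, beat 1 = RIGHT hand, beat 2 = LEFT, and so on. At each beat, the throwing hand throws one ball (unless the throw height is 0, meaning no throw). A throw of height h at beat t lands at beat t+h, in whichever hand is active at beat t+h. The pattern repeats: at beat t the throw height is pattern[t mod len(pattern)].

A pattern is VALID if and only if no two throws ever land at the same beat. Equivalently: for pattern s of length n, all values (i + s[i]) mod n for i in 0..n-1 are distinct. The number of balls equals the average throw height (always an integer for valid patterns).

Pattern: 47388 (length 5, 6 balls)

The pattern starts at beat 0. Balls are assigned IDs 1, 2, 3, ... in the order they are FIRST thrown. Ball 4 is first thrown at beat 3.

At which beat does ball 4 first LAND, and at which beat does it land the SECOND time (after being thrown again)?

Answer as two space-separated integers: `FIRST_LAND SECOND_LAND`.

Beat 0 (L): throw ball1 h=4 -> lands@4:L; in-air after throw: [b1@4:L]
Beat 1 (R): throw ball2 h=7 -> lands@8:L; in-air after throw: [b1@4:L b2@8:L]
Beat 2 (L): throw ball3 h=3 -> lands@5:R; in-air after throw: [b1@4:L b3@5:R b2@8:L]
Beat 3 (R): throw ball4 h=8 -> lands@11:R; in-air after throw: [b1@4:L b3@5:R b2@8:L b4@11:R]
Beat 4 (L): throw ball1 h=8 -> lands@12:L; in-air after throw: [b3@5:R b2@8:L b4@11:R b1@12:L]
Beat 5 (R): throw ball3 h=4 -> lands@9:R; in-air after throw: [b2@8:L b3@9:R b4@11:R b1@12:L]
Beat 6 (L): throw ball5 h=7 -> lands@13:R; in-air after throw: [b2@8:L b3@9:R b4@11:R b1@12:L b5@13:R]
Beat 7 (R): throw ball6 h=3 -> lands@10:L; in-air after throw: [b2@8:L b3@9:R b6@10:L b4@11:R b1@12:L b5@13:R]
Beat 8 (L): throw ball2 h=8 -> lands@16:L; in-air after throw: [b3@9:R b6@10:L b4@11:R b1@12:L b5@13:R b2@16:L]
Beat 9 (R): throw ball3 h=8 -> lands@17:R; in-air after throw: [b6@10:L b4@11:R b1@12:L b5@13:R b2@16:L b3@17:R]
Beat 10 (L): throw ball6 h=4 -> lands@14:L; in-air after throw: [b4@11:R b1@12:L b5@13:R b6@14:L b2@16:L b3@17:R]
Beat 11 (R): throw ball4 h=7 -> lands@18:L; in-air after throw: [b1@12:L b5@13:R b6@14:L b2@16:L b3@17:R b4@18:L]
Beat 12 (L): throw ball1 h=3 -> lands@15:R; in-air after throw: [b5@13:R b6@14:L b1@15:R b2@16:L b3@17:R b4@18:L]
Beat 13 (R): throw ball5 h=8 -> lands@21:R; in-air after throw: [b6@14:L b1@15:R b2@16:L b3@17:R b4@18:L b5@21:R]
Ball 4: thrown@3 h=8 -> first land @11; rethrown@11 h=7 -> second land @18

Answer: 11 18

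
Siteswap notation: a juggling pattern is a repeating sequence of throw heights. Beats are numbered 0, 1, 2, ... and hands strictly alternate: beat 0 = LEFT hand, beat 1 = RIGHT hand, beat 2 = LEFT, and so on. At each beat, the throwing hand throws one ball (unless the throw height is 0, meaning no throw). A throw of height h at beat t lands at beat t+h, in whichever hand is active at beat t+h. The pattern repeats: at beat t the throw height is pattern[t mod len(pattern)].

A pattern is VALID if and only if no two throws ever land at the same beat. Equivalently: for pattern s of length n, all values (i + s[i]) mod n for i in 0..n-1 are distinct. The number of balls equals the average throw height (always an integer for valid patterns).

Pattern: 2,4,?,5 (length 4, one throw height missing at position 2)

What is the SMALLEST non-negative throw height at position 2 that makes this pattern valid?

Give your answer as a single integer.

i=0: (0 + 2) mod 4 = 2
i=1: (1 + 4) mod 4 = 1
i=2: s[i]=? (unknown)
i=3: (3 + 5) mod 4 = 0
Known residues: [0, 1, 2]; need a permutation of 0..3, so missing residue r = 3
Need (2 + s) mod 4 = 3; smallest s = (3 - 2) mod 4 = 1

Answer: 1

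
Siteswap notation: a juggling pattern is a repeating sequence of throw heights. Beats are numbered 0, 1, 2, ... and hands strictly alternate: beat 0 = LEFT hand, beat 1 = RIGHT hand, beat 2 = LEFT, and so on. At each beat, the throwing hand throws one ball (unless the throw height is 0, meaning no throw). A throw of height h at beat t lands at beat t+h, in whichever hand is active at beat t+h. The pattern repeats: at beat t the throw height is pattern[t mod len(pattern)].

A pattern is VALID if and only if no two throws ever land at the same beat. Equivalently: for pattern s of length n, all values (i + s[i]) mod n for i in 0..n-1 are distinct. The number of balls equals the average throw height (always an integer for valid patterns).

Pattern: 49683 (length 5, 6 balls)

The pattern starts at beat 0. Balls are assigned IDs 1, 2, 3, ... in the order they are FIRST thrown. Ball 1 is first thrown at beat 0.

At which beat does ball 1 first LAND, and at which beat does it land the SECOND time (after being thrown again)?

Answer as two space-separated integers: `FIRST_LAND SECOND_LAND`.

Beat 0 (L): throw ball1 h=4 -> lands@4:L; in-air after throw: [b1@4:L]
Beat 1 (R): throw ball2 h=9 -> lands@10:L; in-air after throw: [b1@4:L b2@10:L]
Beat 2 (L): throw ball3 h=6 -> lands@8:L; in-air after throw: [b1@4:L b3@8:L b2@10:L]
Beat 3 (R): throw ball4 h=8 -> lands@11:R; in-air after throw: [b1@4:L b3@8:L b2@10:L b4@11:R]
Beat 4 (L): throw ball1 h=3 -> lands@7:R; in-air after throw: [b1@7:R b3@8:L b2@10:L b4@11:R]
Beat 5 (R): throw ball5 h=4 -> lands@9:R; in-air after throw: [b1@7:R b3@8:L b5@9:R b2@10:L b4@11:R]
Beat 6 (L): throw ball6 h=9 -> lands@15:R; in-air after throw: [b1@7:R b3@8:L b5@9:R b2@10:L b4@11:R b6@15:R]
Beat 7 (R): throw ball1 h=6 -> lands@13:R; in-air after throw: [b3@8:L b5@9:R b2@10:L b4@11:R b1@13:R b6@15:R]
Ball 1: thrown@0 h=4 -> first land @4; rethrown@4 h=3 -> second land @7

Answer: 4 7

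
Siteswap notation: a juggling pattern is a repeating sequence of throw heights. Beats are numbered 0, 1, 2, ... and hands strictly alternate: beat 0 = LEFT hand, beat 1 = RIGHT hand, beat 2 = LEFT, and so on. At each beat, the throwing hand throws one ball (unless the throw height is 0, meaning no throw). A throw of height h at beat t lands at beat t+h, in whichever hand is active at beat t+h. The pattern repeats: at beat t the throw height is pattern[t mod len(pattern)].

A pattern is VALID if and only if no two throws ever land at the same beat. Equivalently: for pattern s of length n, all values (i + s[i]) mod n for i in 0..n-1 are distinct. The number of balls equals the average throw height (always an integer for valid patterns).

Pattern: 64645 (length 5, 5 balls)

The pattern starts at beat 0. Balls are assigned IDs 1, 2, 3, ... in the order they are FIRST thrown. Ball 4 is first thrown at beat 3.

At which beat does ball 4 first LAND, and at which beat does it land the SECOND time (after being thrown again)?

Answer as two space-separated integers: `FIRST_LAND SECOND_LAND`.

Beat 0 (L): throw ball1 h=6 -> lands@6:L; in-air after throw: [b1@6:L]
Beat 1 (R): throw ball2 h=4 -> lands@5:R; in-air after throw: [b2@5:R b1@6:L]
Beat 2 (L): throw ball3 h=6 -> lands@8:L; in-air after throw: [b2@5:R b1@6:L b3@8:L]
Beat 3 (R): throw ball4 h=4 -> lands@7:R; in-air after throw: [b2@5:R b1@6:L b4@7:R b3@8:L]
Beat 4 (L): throw ball5 h=5 -> lands@9:R; in-air after throw: [b2@5:R b1@6:L b4@7:R b3@8:L b5@9:R]
Beat 5 (R): throw ball2 h=6 -> lands@11:R; in-air after throw: [b1@6:L b4@7:R b3@8:L b5@9:R b2@11:R]
Beat 6 (L): throw ball1 h=4 -> lands@10:L; in-air after throw: [b4@7:R b3@8:L b5@9:R b1@10:L b2@11:R]
Beat 7 (R): throw ball4 h=6 -> lands@13:R; in-air after throw: [b3@8:L b5@9:R b1@10:L b2@11:R b4@13:R]
Beat 8 (L): throw ball3 h=4 -> lands@12:L; in-air after throw: [b5@9:R b1@10:L b2@11:R b3@12:L b4@13:R]
Beat 9 (R): throw ball5 h=5 -> lands@14:L; in-air after throw: [b1@10:L b2@11:R b3@12:L b4@13:R b5@14:L]
Beat 10 (L): throw ball1 h=6 -> lands@16:L; in-air after throw: [b2@11:R b3@12:L b4@13:R b5@14:L b1@16:L]
Beat 11 (R): throw ball2 h=4 -> lands@15:R; in-air after throw: [b3@12:L b4@13:R b5@14:L b2@15:R b1@16:L]
Beat 12 (L): throw ball3 h=6 -> lands@18:L; in-air after throw: [b4@13:R b5@14:L b2@15:R b1@16:L b3@18:L]
Beat 13 (R): throw ball4 h=4 -> lands@17:R; in-air after throw: [b5@14:L b2@15:R b1@16:L b4@17:R b3@18:L]
Ball 4: thrown@3 h=4 -> first land @7; rethrown@7 h=6 -> second land @13

Answer: 7 13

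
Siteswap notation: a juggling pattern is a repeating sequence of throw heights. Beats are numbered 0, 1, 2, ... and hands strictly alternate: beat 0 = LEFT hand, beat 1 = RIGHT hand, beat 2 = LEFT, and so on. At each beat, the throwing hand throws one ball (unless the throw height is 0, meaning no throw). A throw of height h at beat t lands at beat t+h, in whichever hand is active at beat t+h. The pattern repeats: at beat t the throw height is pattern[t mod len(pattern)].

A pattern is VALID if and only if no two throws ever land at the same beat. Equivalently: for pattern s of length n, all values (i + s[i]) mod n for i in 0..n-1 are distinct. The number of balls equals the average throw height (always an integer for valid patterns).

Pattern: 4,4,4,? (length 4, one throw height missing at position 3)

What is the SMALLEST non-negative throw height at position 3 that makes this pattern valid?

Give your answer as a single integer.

i=0: (0 + 4) mod 4 = 0
i=1: (1 + 4) mod 4 = 1
i=2: (2 + 4) mod 4 = 2
i=3: s[i]=? (unknown)
Known residues: [0, 1, 2]; need a permutation of 0..3, so missing residue r = 3
Need (3 + s) mod 4 = 3; smallest s = (3 - 3) mod 4 = 0

Answer: 0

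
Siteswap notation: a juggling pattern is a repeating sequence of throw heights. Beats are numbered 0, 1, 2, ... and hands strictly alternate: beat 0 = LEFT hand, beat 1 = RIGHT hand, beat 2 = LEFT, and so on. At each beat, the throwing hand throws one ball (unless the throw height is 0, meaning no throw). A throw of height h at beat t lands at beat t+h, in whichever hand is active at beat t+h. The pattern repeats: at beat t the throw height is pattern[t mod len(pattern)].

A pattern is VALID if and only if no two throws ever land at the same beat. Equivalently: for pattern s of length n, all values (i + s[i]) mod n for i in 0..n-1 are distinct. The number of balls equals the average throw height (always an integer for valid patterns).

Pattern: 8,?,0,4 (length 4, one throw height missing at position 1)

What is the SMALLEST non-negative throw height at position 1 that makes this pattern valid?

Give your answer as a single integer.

i=0: (0 + 8) mod 4 = 0
i=1: s[i]=? (unknown)
i=2: (2 + 0) mod 4 = 2
i=3: (3 + 4) mod 4 = 3
Known residues: [0, 2, 3]; need a permutation of 0..3, so missing residue r = 1
Need (1 + s) mod 4 = 1; smallest s = (1 - 1) mod 4 = 0

Answer: 0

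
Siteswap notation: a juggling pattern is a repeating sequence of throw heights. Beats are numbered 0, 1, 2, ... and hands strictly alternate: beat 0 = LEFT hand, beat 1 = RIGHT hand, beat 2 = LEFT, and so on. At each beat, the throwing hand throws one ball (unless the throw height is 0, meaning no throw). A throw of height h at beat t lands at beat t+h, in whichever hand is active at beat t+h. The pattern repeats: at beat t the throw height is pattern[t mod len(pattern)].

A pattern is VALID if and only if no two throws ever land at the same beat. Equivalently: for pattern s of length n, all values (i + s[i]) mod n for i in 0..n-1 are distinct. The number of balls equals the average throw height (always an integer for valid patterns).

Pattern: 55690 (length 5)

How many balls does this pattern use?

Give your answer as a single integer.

Pattern = [5, 5, 6, 9, 0], length n = 5
  position 0: throw height = 5, running sum = 5
  position 1: throw height = 5, running sum = 10
  position 2: throw height = 6, running sum = 16
  position 3: throw height = 9, running sum = 25
  position 4: throw height = 0, running sum = 25
Total sum = 25; balls = sum / n = 25 / 5 = 5

Answer: 5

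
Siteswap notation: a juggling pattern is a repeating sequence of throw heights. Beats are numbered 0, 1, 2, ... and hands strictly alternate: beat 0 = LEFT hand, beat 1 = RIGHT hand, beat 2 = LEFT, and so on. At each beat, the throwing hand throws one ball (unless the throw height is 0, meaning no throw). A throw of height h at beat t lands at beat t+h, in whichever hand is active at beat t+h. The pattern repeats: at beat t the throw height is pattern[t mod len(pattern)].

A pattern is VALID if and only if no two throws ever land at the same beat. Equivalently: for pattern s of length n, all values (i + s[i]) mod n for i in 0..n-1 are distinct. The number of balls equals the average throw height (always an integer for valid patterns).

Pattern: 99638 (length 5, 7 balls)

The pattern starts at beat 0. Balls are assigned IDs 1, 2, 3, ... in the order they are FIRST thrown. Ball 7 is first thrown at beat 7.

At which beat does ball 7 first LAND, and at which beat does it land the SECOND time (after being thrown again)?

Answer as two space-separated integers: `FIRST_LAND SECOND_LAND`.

Beat 0 (L): throw ball1 h=9 -> lands@9:R; in-air after throw: [b1@9:R]
Beat 1 (R): throw ball2 h=9 -> lands@10:L; in-air after throw: [b1@9:R b2@10:L]
Beat 2 (L): throw ball3 h=6 -> lands@8:L; in-air after throw: [b3@8:L b1@9:R b2@10:L]
Beat 3 (R): throw ball4 h=3 -> lands@6:L; in-air after throw: [b4@6:L b3@8:L b1@9:R b2@10:L]
Beat 4 (L): throw ball5 h=8 -> lands@12:L; in-air after throw: [b4@6:L b3@8:L b1@9:R b2@10:L b5@12:L]
Beat 5 (R): throw ball6 h=9 -> lands@14:L; in-air after throw: [b4@6:L b3@8:L b1@9:R b2@10:L b5@12:L b6@14:L]
Beat 6 (L): throw ball4 h=9 -> lands@15:R; in-air after throw: [b3@8:L b1@9:R b2@10:L b5@12:L b6@14:L b4@15:R]
Beat 7 (R): throw ball7 h=6 -> lands@13:R; in-air after throw: [b3@8:L b1@9:R b2@10:L b5@12:L b7@13:R b6@14:L b4@15:R]
Beat 8 (L): throw ball3 h=3 -> lands@11:R; in-air after throw: [b1@9:R b2@10:L b3@11:R b5@12:L b7@13:R b6@14:L b4@15:R]
Beat 9 (R): throw ball1 h=8 -> lands@17:R; in-air after throw: [b2@10:L b3@11:R b5@12:L b7@13:R b6@14:L b4@15:R b1@17:R]
Beat 10 (L): throw ball2 h=9 -> lands@19:R; in-air after throw: [b3@11:R b5@12:L b7@13:R b6@14:L b4@15:R b1@17:R b2@19:R]
Beat 11 (R): throw ball3 h=9 -> lands@20:L; in-air after throw: [b5@12:L b7@13:R b6@14:L b4@15:R b1@17:R b2@19:R b3@20:L]
Beat 12 (L): throw ball5 h=6 -> lands@18:L; in-air after throw: [b7@13:R b6@14:L b4@15:R b1@17:R b5@18:L b2@19:R b3@20:L]
Beat 13 (R): throw ball7 h=3 -> lands@16:L; in-air after throw: [b6@14:L b4@15:R b7@16:L b1@17:R b5@18:L b2@19:R b3@20:L]
Ball 7: thrown@7 h=6 -> first land @13; rethrown@13 h=3 -> second land @16

Answer: 13 16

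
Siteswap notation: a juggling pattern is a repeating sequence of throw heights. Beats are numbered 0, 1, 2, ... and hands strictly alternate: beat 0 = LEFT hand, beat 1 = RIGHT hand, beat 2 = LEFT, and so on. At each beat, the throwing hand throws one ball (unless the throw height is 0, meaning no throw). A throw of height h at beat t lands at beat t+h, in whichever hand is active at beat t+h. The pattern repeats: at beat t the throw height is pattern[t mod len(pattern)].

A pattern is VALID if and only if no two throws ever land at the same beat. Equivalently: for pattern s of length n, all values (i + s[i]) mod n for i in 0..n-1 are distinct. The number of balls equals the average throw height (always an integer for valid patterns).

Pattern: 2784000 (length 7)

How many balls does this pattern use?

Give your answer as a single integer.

Pattern = [2, 7, 8, 4, 0, 0, 0], length n = 7
  position 0: throw height = 2, running sum = 2
  position 1: throw height = 7, running sum = 9
  position 2: throw height = 8, running sum = 17
  position 3: throw height = 4, running sum = 21
  position 4: throw height = 0, running sum = 21
  position 5: throw height = 0, running sum = 21
  position 6: throw height = 0, running sum = 21
Total sum = 21; balls = sum / n = 21 / 7 = 3

Answer: 3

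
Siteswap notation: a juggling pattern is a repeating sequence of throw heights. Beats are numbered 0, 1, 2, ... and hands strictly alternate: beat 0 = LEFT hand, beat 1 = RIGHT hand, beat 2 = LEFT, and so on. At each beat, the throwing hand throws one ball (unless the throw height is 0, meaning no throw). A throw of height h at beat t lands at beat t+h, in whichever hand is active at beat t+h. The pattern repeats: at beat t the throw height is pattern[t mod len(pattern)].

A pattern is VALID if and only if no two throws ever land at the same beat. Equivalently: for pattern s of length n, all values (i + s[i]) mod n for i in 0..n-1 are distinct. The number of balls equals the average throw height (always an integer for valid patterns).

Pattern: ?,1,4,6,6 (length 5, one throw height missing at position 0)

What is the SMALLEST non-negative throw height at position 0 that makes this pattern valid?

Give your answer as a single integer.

Answer: 3

Derivation:
i=0: s[i]=? (unknown)
i=1: (1 + 1) mod 5 = 2
i=2: (2 + 4) mod 5 = 1
i=3: (3 + 6) mod 5 = 4
i=4: (4 + 6) mod 5 = 0
Known residues: [0, 1, 2, 4]; need a permutation of 0..4, so missing residue r = 3
Need (0 + s) mod 5 = 3; smallest s = (3 - 0) mod 5 = 3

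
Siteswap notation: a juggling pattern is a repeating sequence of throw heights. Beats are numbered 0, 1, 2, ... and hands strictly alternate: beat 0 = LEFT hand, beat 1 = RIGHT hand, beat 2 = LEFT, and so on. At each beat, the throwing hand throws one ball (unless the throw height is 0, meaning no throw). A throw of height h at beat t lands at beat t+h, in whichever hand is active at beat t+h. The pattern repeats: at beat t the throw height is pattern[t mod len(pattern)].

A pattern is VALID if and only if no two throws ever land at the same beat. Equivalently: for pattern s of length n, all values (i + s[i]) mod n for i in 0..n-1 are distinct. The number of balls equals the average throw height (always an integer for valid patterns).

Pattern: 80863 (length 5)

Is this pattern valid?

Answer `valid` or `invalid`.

Answer: valid

Derivation:
i=0: (i + s[i]) mod n = (0 + 8) mod 5 = 3
i=1: (i + s[i]) mod n = (1 + 0) mod 5 = 1
i=2: (i + s[i]) mod n = (2 + 8) mod 5 = 0
i=3: (i + s[i]) mod n = (3 + 6) mod 5 = 4
i=4: (i + s[i]) mod n = (4 + 3) mod 5 = 2
Residues: [3, 1, 0, 4, 2], distinct: True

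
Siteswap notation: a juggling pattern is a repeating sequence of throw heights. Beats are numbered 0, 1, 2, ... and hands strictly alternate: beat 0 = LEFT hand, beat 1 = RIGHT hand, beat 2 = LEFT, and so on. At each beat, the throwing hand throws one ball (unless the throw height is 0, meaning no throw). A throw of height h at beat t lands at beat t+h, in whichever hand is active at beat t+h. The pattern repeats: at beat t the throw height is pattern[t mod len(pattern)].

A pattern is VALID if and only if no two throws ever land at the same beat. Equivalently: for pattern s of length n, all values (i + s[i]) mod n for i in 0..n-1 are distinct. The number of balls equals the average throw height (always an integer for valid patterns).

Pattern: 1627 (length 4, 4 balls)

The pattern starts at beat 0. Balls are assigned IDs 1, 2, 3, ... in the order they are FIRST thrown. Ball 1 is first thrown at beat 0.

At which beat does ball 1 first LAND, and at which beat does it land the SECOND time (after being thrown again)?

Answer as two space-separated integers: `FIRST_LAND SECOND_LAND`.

Answer: 1 7

Derivation:
Beat 0 (L): throw ball1 h=1 -> lands@1:R; in-air after throw: [b1@1:R]
Beat 1 (R): throw ball1 h=6 -> lands@7:R; in-air after throw: [b1@7:R]
Beat 2 (L): throw ball2 h=2 -> lands@4:L; in-air after throw: [b2@4:L b1@7:R]
Beat 3 (R): throw ball3 h=7 -> lands@10:L; in-air after throw: [b2@4:L b1@7:R b3@10:L]
Beat 4 (L): throw ball2 h=1 -> lands@5:R; in-air after throw: [b2@5:R b1@7:R b3@10:L]
Beat 5 (R): throw ball2 h=6 -> lands@11:R; in-air after throw: [b1@7:R b3@10:L b2@11:R]
Beat 6 (L): throw ball4 h=2 -> lands@8:L; in-air after throw: [b1@7:R b4@8:L b3@10:L b2@11:R]
Beat 7 (R): throw ball1 h=7 -> lands@14:L; in-air after throw: [b4@8:L b3@10:L b2@11:R b1@14:L]
Ball 1: thrown@0 h=1 -> first land @1; rethrown@1 h=6 -> second land @7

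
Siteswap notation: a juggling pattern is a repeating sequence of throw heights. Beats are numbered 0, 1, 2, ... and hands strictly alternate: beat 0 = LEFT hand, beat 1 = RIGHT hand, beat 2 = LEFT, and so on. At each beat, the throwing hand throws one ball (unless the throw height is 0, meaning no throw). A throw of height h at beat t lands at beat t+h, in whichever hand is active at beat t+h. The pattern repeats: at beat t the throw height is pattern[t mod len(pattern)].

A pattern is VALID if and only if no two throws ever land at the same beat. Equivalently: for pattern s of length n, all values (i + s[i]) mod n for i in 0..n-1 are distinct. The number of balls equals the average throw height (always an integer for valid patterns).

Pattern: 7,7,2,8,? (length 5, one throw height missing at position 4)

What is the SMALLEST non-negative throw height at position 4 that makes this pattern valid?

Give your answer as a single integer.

Answer: 1

Derivation:
i=0: (0 + 7) mod 5 = 2
i=1: (1 + 7) mod 5 = 3
i=2: (2 + 2) mod 5 = 4
i=3: (3 + 8) mod 5 = 1
i=4: s[i]=? (unknown)
Known residues: [1, 2, 3, 4]; need a permutation of 0..4, so missing residue r = 0
Need (4 + s) mod 5 = 0; smallest s = (0 - 4) mod 5 = 1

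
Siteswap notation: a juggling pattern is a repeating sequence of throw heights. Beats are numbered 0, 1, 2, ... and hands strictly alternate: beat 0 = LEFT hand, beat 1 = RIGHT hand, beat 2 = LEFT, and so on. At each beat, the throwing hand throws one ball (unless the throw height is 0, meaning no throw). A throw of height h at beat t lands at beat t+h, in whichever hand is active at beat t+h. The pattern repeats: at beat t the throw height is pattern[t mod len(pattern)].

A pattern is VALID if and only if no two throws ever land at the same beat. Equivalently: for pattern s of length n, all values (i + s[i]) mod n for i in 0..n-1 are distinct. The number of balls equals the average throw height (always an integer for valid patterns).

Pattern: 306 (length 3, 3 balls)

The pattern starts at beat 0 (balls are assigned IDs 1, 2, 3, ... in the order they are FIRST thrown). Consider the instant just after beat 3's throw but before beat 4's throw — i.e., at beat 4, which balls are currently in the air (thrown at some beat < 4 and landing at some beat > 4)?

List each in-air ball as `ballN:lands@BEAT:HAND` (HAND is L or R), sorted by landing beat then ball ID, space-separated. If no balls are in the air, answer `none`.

Beat 0 (L): throw ball1 h=3 -> lands@3:R; in-air after throw: [b1@3:R]
Beat 2 (L): throw ball2 h=6 -> lands@8:L; in-air after throw: [b1@3:R b2@8:L]
Beat 3 (R): throw ball1 h=3 -> lands@6:L; in-air after throw: [b1@6:L b2@8:L]

Answer: ball1:lands@6:L ball2:lands@8:L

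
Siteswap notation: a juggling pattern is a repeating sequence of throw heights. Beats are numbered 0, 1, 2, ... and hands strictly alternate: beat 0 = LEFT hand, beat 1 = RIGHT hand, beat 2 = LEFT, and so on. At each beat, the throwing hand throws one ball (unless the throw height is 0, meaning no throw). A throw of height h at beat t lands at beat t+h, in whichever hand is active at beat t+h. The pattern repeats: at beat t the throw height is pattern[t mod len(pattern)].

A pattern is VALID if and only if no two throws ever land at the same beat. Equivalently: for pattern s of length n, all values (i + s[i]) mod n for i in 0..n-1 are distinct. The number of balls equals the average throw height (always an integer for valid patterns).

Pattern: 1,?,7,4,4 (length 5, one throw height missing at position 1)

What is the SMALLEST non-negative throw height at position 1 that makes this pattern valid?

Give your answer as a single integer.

Answer: 4

Derivation:
i=0: (0 + 1) mod 5 = 1
i=1: s[i]=? (unknown)
i=2: (2 + 7) mod 5 = 4
i=3: (3 + 4) mod 5 = 2
i=4: (4 + 4) mod 5 = 3
Known residues: [1, 2, 3, 4]; need a permutation of 0..4, so missing residue r = 0
Need (1 + s) mod 5 = 0; smallest s = (0 - 1) mod 5 = 4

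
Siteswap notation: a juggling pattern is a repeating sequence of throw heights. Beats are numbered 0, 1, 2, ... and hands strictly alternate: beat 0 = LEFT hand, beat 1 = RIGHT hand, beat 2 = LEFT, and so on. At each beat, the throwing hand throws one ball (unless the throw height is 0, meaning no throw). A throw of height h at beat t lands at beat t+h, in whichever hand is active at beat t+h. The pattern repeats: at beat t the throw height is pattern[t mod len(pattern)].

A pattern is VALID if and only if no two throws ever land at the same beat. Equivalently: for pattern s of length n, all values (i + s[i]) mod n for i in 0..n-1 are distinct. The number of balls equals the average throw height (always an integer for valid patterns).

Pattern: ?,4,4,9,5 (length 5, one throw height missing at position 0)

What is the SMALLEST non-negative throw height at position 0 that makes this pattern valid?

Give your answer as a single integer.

i=0: s[i]=? (unknown)
i=1: (1 + 4) mod 5 = 0
i=2: (2 + 4) mod 5 = 1
i=3: (3 + 9) mod 5 = 2
i=4: (4 + 5) mod 5 = 4
Known residues: [0, 1, 2, 4]; need a permutation of 0..4, so missing residue r = 3
Need (0 + s) mod 5 = 3; smallest s = (3 - 0) mod 5 = 3

Answer: 3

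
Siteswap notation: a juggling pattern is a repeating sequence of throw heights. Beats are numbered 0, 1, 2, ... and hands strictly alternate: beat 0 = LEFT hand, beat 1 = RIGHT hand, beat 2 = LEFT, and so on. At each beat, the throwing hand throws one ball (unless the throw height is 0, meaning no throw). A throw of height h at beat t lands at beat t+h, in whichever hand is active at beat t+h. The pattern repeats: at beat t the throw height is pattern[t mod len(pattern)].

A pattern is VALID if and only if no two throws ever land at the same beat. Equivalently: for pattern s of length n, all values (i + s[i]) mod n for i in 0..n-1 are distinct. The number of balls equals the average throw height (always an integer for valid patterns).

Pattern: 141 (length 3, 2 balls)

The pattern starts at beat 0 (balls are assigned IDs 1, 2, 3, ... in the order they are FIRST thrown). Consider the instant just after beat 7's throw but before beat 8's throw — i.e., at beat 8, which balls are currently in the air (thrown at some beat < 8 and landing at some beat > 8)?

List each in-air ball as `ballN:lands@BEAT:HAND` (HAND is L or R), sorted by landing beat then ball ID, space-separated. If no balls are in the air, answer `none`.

Answer: ball1:lands@11:R

Derivation:
Beat 0 (L): throw ball1 h=1 -> lands@1:R; in-air after throw: [b1@1:R]
Beat 1 (R): throw ball1 h=4 -> lands@5:R; in-air after throw: [b1@5:R]
Beat 2 (L): throw ball2 h=1 -> lands@3:R; in-air after throw: [b2@3:R b1@5:R]
Beat 3 (R): throw ball2 h=1 -> lands@4:L; in-air after throw: [b2@4:L b1@5:R]
Beat 4 (L): throw ball2 h=4 -> lands@8:L; in-air after throw: [b1@5:R b2@8:L]
Beat 5 (R): throw ball1 h=1 -> lands@6:L; in-air after throw: [b1@6:L b2@8:L]
Beat 6 (L): throw ball1 h=1 -> lands@7:R; in-air after throw: [b1@7:R b2@8:L]
Beat 7 (R): throw ball1 h=4 -> lands@11:R; in-air after throw: [b2@8:L b1@11:R]
Beat 8 (L): throw ball2 h=1 -> lands@9:R; in-air after throw: [b2@9:R b1@11:R]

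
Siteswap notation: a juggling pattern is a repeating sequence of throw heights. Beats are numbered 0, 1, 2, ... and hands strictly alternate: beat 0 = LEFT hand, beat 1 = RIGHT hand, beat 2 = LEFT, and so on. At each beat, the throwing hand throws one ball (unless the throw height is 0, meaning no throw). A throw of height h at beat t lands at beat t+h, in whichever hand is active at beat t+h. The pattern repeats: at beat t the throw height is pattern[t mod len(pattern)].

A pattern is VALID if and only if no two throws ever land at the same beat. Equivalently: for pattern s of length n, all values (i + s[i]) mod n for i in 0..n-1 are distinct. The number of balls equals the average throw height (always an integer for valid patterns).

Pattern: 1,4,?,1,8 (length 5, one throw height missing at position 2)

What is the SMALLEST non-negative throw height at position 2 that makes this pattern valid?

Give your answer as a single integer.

Answer: 1

Derivation:
i=0: (0 + 1) mod 5 = 1
i=1: (1 + 4) mod 5 = 0
i=2: s[i]=? (unknown)
i=3: (3 + 1) mod 5 = 4
i=4: (4 + 8) mod 5 = 2
Known residues: [0, 1, 2, 4]; need a permutation of 0..4, so missing residue r = 3
Need (2 + s) mod 5 = 3; smallest s = (3 - 2) mod 5 = 1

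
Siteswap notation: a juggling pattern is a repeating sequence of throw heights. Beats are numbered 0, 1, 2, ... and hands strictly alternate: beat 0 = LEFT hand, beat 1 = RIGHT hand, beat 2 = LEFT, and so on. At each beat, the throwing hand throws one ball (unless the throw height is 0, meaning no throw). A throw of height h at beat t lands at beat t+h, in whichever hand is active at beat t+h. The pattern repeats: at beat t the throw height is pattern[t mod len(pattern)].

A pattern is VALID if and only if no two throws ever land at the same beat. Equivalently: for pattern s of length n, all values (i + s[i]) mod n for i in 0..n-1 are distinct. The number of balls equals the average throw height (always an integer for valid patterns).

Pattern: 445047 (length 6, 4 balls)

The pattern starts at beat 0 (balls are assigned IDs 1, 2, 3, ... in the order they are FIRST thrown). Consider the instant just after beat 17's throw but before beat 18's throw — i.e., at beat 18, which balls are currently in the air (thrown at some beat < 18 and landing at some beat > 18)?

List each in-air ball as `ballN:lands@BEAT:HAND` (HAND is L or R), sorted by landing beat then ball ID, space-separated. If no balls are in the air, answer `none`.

Beat 0 (L): throw ball1 h=4 -> lands@4:L; in-air after throw: [b1@4:L]
Beat 1 (R): throw ball2 h=4 -> lands@5:R; in-air after throw: [b1@4:L b2@5:R]
Beat 2 (L): throw ball3 h=5 -> lands@7:R; in-air after throw: [b1@4:L b2@5:R b3@7:R]
Beat 4 (L): throw ball1 h=4 -> lands@8:L; in-air after throw: [b2@5:R b3@7:R b1@8:L]
Beat 5 (R): throw ball2 h=7 -> lands@12:L; in-air after throw: [b3@7:R b1@8:L b2@12:L]
Beat 6 (L): throw ball4 h=4 -> lands@10:L; in-air after throw: [b3@7:R b1@8:L b4@10:L b2@12:L]
Beat 7 (R): throw ball3 h=4 -> lands@11:R; in-air after throw: [b1@8:L b4@10:L b3@11:R b2@12:L]
Beat 8 (L): throw ball1 h=5 -> lands@13:R; in-air after throw: [b4@10:L b3@11:R b2@12:L b1@13:R]
Beat 10 (L): throw ball4 h=4 -> lands@14:L; in-air after throw: [b3@11:R b2@12:L b1@13:R b4@14:L]
Beat 11 (R): throw ball3 h=7 -> lands@18:L; in-air after throw: [b2@12:L b1@13:R b4@14:L b3@18:L]
Beat 12 (L): throw ball2 h=4 -> lands@16:L; in-air after throw: [b1@13:R b4@14:L b2@16:L b3@18:L]
Beat 13 (R): throw ball1 h=4 -> lands@17:R; in-air after throw: [b4@14:L b2@16:L b1@17:R b3@18:L]
Beat 14 (L): throw ball4 h=5 -> lands@19:R; in-air after throw: [b2@16:L b1@17:R b3@18:L b4@19:R]
Beat 16 (L): throw ball2 h=4 -> lands@20:L; in-air after throw: [b1@17:R b3@18:L b4@19:R b2@20:L]
Beat 17 (R): throw ball1 h=7 -> lands@24:L; in-air after throw: [b3@18:L b4@19:R b2@20:L b1@24:L]
Beat 18 (L): throw ball3 h=4 -> lands@22:L; in-air after throw: [b4@19:R b2@20:L b3@22:L b1@24:L]

Answer: ball4:lands@19:R ball2:lands@20:L ball1:lands@24:L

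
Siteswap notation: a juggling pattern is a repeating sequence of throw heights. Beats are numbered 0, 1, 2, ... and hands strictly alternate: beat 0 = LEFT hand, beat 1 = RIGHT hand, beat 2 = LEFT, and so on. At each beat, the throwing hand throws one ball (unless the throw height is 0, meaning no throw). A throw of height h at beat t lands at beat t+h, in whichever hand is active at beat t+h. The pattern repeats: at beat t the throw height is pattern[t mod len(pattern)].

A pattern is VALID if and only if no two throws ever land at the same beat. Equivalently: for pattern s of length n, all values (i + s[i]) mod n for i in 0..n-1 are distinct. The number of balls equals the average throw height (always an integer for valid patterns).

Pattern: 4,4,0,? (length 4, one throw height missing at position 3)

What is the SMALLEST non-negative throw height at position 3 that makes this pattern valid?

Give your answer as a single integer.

Answer: 0

Derivation:
i=0: (0 + 4) mod 4 = 0
i=1: (1 + 4) mod 4 = 1
i=2: (2 + 0) mod 4 = 2
i=3: s[i]=? (unknown)
Known residues: [0, 1, 2]; need a permutation of 0..3, so missing residue r = 3
Need (3 + s) mod 4 = 3; smallest s = (3 - 3) mod 4 = 0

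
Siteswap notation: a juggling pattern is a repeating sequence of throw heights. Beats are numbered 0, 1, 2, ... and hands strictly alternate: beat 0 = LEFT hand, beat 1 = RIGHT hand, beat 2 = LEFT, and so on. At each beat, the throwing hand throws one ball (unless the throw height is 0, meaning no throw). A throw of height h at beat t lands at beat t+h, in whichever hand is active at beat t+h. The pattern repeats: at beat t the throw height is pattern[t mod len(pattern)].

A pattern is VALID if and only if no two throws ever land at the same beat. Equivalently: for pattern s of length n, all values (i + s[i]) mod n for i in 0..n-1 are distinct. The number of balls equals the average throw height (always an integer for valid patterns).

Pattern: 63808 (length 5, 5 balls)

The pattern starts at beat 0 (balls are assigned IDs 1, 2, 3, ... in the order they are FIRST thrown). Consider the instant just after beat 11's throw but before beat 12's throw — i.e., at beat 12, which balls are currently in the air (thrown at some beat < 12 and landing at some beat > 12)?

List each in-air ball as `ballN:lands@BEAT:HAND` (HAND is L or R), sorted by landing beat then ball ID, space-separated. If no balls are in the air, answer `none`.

Answer: ball4:lands@14:L ball5:lands@15:R ball3:lands@16:L ball1:lands@17:R

Derivation:
Beat 0 (L): throw ball1 h=6 -> lands@6:L; in-air after throw: [b1@6:L]
Beat 1 (R): throw ball2 h=3 -> lands@4:L; in-air after throw: [b2@4:L b1@6:L]
Beat 2 (L): throw ball3 h=8 -> lands@10:L; in-air after throw: [b2@4:L b1@6:L b3@10:L]
Beat 4 (L): throw ball2 h=8 -> lands@12:L; in-air after throw: [b1@6:L b3@10:L b2@12:L]
Beat 5 (R): throw ball4 h=6 -> lands@11:R; in-air after throw: [b1@6:L b3@10:L b4@11:R b2@12:L]
Beat 6 (L): throw ball1 h=3 -> lands@9:R; in-air after throw: [b1@9:R b3@10:L b4@11:R b2@12:L]
Beat 7 (R): throw ball5 h=8 -> lands@15:R; in-air after throw: [b1@9:R b3@10:L b4@11:R b2@12:L b5@15:R]
Beat 9 (R): throw ball1 h=8 -> lands@17:R; in-air after throw: [b3@10:L b4@11:R b2@12:L b5@15:R b1@17:R]
Beat 10 (L): throw ball3 h=6 -> lands@16:L; in-air after throw: [b4@11:R b2@12:L b5@15:R b3@16:L b1@17:R]
Beat 11 (R): throw ball4 h=3 -> lands@14:L; in-air after throw: [b2@12:L b4@14:L b5@15:R b3@16:L b1@17:R]
Beat 12 (L): throw ball2 h=8 -> lands@20:L; in-air after throw: [b4@14:L b5@15:R b3@16:L b1@17:R b2@20:L]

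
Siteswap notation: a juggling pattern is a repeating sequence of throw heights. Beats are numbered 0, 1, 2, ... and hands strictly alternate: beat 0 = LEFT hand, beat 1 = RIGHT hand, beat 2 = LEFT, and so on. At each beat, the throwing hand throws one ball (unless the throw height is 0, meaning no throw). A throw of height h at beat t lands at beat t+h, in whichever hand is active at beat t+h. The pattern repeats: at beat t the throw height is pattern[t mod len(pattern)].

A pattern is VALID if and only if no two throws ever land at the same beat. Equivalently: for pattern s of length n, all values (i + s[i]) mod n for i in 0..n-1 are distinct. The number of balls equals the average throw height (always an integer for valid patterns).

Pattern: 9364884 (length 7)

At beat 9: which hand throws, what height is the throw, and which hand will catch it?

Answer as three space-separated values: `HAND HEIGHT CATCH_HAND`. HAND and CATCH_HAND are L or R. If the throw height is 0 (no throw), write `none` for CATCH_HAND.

Beat 9: 9 mod 2 = 1, so hand = R
Throw height = pattern[9 mod 7] = pattern[2] = 6
Lands at beat 9+6=15, 15 mod 2 = 1, so catch hand = R

Answer: R 6 R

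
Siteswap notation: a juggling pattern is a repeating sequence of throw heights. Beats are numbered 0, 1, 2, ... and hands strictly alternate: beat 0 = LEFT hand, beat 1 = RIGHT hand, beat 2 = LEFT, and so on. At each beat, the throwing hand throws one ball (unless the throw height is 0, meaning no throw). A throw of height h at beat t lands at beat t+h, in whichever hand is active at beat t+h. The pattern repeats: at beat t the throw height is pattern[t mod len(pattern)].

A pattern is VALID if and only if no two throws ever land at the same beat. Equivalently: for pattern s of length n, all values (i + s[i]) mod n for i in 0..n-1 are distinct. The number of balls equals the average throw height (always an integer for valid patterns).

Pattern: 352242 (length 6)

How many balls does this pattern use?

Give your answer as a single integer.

Pattern = [3, 5, 2, 2, 4, 2], length n = 6
  position 0: throw height = 3, running sum = 3
  position 1: throw height = 5, running sum = 8
  position 2: throw height = 2, running sum = 10
  position 3: throw height = 2, running sum = 12
  position 4: throw height = 4, running sum = 16
  position 5: throw height = 2, running sum = 18
Total sum = 18; balls = sum / n = 18 / 6 = 3

Answer: 3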